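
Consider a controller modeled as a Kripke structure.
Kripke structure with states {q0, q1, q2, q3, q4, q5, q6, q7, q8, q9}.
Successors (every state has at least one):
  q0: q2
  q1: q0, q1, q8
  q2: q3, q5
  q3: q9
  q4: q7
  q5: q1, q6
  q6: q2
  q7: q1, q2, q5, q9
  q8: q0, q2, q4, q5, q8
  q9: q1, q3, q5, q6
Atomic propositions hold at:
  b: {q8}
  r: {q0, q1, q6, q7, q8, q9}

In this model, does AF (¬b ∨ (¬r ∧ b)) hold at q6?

Yes

Sat(¬b) = {q0, q1, q2, q3, q4, q5, q6, q7, q9}
Sat(¬r) = {q2, q3, q4, q5}
Sat(¬r ∧ b) = ∅
Sat(¬b ∨ (¬r ∧ b)) = {q0, q1, q2, q3, q4, q5, q6, q7, q9}
AF (¬b ∨ (¬r ∧ b)): least fixpoint, start Z0 = {q0, q1, q2, q3, q4, q5, q6, q7, q9}, add states with every successor in Z. Already a fixed point.
Sat(AF (¬b ∨ (¬r ∧ b))) = {q0, q1, q2, q3, q4, q5, q6, q7, q9}
q6 ∈ Sat(AF (¬b ∨ (¬r ∧ b))) = {q0, q1, q2, q3, q4, q5, q6, q7, q9}, so the formula holds at q6.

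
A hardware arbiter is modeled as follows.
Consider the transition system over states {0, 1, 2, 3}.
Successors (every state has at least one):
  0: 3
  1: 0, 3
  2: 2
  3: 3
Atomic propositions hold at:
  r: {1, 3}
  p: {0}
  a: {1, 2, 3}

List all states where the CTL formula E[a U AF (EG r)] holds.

EG r: greatest fixpoint, start Z0 = {1, 3}, keep only states in Sat with some successor in Z. Already a fixed point.
Sat(EG r) = {1, 3}
AF (EG r): least fixpoint, start Z0 = {1, 3}, add states with every successor in Z. Z1 = {0, 1, 3}; fixed.
Sat(AF (EG r)) = {0, 1, 3}
E[a U AF (EG r)]: least fixpoint, start Z0 = Sat(AF (EG r)) = {0, 1, 3}, add states in Sat(a) with some successor in Z. Already a fixed point.
Sat(E[a U AF (EG r)]) = {0, 1, 3}

{0, 1, 3}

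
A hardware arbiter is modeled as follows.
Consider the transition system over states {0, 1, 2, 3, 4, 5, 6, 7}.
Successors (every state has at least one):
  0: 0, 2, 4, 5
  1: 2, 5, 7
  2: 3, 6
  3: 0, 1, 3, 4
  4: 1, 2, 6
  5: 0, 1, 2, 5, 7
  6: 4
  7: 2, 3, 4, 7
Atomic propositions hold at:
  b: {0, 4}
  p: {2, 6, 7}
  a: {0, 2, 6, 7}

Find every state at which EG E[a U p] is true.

{0, 7}

E[a U p]: least fixpoint, start Z0 = Sat(p) = {2, 6, 7}, add states in Sat(a) with some successor in Z. Z1 = {0, 2, 6, 7}; fixed.
Sat(E[a U p]) = {0, 2, 6, 7}
EG E[a U p]: greatest fixpoint, start Z0 = {0, 2, 6, 7}, keep only states in Sat with some successor in Z. Z1 = {0, 2, 7}; Z2 = {0, 7}; fixed.
Sat(EG E[a U p]) = {0, 7}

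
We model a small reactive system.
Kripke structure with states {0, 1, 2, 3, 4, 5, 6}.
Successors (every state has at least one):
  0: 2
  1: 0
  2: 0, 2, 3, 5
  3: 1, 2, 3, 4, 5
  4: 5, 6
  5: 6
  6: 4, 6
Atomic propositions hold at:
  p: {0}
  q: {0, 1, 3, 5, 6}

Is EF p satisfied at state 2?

EF p: least fixpoint, start Z0 = {0}, add states with some successor in Z. Z1 = {0, 1, 2}; Z2 = {0, 1, 2, 3}; fixed.
Sat(EF p) = {0, 1, 2, 3}
2 ∈ Sat(EF p) = {0, 1, 2, 3}, so the formula holds at 2.

Yes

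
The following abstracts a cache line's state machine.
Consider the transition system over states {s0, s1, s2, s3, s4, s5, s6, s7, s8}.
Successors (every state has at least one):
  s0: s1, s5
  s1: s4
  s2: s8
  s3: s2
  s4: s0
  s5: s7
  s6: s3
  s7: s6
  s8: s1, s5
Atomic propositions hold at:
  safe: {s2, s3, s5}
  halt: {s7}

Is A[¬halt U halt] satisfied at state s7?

Yes

Sat(¬halt) = {s0, s1, s2, s3, s4, s5, s6, s8}
A[¬halt U halt]: least fixpoint, start Z0 = Sat(halt) = {s7}, add states in Sat(¬halt) with every successor in Z. Z1 = {s5, s7}; fixed.
Sat(A[¬halt U halt]) = {s5, s7}
s7 ∈ Sat(A[¬halt U halt]) = {s5, s7}, so the formula holds at s7.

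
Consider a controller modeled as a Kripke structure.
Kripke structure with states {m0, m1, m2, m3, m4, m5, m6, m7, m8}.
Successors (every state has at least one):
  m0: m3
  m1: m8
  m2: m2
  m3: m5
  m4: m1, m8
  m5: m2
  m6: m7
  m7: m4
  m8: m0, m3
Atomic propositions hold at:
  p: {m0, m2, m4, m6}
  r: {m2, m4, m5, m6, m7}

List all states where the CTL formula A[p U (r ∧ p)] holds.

{m2, m4, m6}

Sat(r ∧ p) = {m2, m4, m6}
A[p U (r ∧ p)]: least fixpoint, start Z0 = Sat((r ∧ p)) = {m2, m4, m6}, add states in Sat(p) with every successor in Z. Already a fixed point.
Sat(A[p U (r ∧ p)]) = {m2, m4, m6}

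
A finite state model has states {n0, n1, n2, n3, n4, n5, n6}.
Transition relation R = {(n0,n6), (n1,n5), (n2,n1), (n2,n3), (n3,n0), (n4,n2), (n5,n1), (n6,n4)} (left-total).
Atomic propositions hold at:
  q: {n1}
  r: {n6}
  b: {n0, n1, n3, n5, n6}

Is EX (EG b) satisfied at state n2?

Yes

EG b: greatest fixpoint, start Z0 = {n0, n1, n3, n5, n6}, keep only states in Sat with some successor in Z. Z1 = {n0, n1, n3, n5}; Z2 = {n1, n3, n5}; Z3 = {n1, n5}; fixed.
Sat(EG b) = {n1, n5}
Sat(EX (EG b)) = {s : some successor in {n1, n5}} = {n1, n2, n5}
n2 ∈ Sat(EX (EG b)) = {n1, n2, n5}, so the formula holds at n2.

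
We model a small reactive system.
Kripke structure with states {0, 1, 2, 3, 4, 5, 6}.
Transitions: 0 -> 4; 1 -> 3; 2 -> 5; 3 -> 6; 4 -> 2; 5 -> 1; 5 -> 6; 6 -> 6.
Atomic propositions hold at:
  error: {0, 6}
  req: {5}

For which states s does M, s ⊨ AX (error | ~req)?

{0, 1, 3, 4, 5, 6}

Sat(~req) = {0, 1, 2, 3, 4, 6}
Sat(error | ~req) = {0, 1, 2, 3, 4, 6}
Sat(AX (error | ~req)) = {s : every successor in {0, 1, 2, 3, 4, 6}} = {0, 1, 3, 4, 5, 6}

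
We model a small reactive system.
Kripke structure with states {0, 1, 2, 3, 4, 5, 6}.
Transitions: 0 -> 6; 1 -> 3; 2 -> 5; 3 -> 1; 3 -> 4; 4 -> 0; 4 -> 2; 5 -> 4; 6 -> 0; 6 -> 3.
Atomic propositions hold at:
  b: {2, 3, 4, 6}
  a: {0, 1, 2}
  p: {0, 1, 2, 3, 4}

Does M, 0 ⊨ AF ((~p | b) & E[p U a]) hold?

Sat(~p) = {5, 6}
Sat(~p | b) = {2, 3, 4, 5, 6}
E[p U a]: least fixpoint, start Z0 = Sat(a) = {0, 1, 2}, add states in Sat(p) with some successor in Z. Z1 = {0, 1, 2, 3, 4}; fixed.
Sat(E[p U a]) = {0, 1, 2, 3, 4}
Sat((~p | b) & E[p U a]) = {2, 3, 4}
AF ((~p | b) & E[p U a]): least fixpoint, start Z0 = {2, 3, 4}, add states with every successor in Z. Z1 = {1, 2, 3, 4, 5}; fixed.
Sat(AF ((~p | b) & E[p U a])) = {1, 2, 3, 4, 5}
0 ∉ Sat(AF ((~p | b) & E[p U a])) = {1, 2, 3, 4, 5}, so the formula does not hold at 0.

No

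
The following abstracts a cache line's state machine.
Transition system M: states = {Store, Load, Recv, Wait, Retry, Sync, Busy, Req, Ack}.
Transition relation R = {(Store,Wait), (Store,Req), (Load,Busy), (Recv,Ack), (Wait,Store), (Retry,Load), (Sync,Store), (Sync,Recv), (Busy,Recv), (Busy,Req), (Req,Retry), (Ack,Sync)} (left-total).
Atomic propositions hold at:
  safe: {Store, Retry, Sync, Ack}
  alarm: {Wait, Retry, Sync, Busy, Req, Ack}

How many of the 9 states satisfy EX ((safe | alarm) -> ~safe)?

5

Sat(safe | alarm) = {Store, Wait, Retry, Sync, Busy, Req, Ack}
Sat(~safe) = {Load, Recv, Wait, Busy, Req}
Sat((safe | alarm) -> ~safe) = {Load, Recv, Wait, Busy, Req}
Sat(EX ((safe | alarm) -> ~safe)) = {s : some successor in {Load, Recv, Wait, Busy, Req}} = {Store, Load, Retry, Sync, Busy}
|Sat(EX ((safe | alarm) -> ~safe))| = |{Store, Load, Retry, Sync, Busy}| = 5.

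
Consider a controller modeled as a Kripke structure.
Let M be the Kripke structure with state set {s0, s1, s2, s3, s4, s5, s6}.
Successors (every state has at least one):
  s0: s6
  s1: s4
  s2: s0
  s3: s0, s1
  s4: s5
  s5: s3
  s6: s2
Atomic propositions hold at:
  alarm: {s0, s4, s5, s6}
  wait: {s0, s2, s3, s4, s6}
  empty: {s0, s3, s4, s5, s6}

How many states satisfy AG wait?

AG wait: greatest fixpoint, start Z0 = {s0, s2, s3, s4, s6}, keep only states in Sat with every successor in Z. Z1 = {s0, s2, s6}; fixed.
Sat(AG wait) = {s0, s2, s6}
|Sat(AG wait)| = |{s0, s2, s6}| = 3.

3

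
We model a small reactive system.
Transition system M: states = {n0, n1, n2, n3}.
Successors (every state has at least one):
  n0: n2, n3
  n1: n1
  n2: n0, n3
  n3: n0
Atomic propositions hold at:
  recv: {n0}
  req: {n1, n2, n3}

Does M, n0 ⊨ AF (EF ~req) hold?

Sat(~req) = {n0}
EF ~req: least fixpoint, start Z0 = {n0}, add states with some successor in Z. Z1 = {n0, n2, n3}; fixed.
Sat(EF ~req) = {n0, n2, n3}
AF (EF ~req): least fixpoint, start Z0 = {n0, n2, n3}, add states with every successor in Z. Already a fixed point.
Sat(AF (EF ~req)) = {n0, n2, n3}
n0 ∈ Sat(AF (EF ~req)) = {n0, n2, n3}, so the formula holds at n0.

Yes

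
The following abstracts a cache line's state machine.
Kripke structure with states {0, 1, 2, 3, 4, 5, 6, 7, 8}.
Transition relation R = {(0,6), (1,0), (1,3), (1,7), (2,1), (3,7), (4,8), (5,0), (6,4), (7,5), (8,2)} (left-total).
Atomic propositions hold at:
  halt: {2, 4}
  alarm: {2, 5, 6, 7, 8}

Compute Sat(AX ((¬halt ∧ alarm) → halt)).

Sat(¬halt) = {0, 1, 3, 5, 6, 7, 8}
Sat(¬halt ∧ alarm) = {5, 6, 7, 8}
Sat((¬halt ∧ alarm) → halt) = {0, 1, 2, 3, 4}
Sat(AX ((¬halt ∧ alarm) → halt)) = {s : every successor in {0, 1, 2, 3, 4}} = {2, 5, 6, 8}

{2, 5, 6, 8}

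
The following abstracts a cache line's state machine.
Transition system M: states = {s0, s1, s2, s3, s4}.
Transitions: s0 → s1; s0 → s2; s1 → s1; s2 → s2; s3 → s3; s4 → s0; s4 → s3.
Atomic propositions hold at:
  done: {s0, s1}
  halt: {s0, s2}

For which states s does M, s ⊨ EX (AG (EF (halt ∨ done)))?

Sat(halt ∨ done) = {s0, s1, s2}
EF (halt ∨ done): least fixpoint, start Z0 = {s0, s1, s2}, add states with some successor in Z. Z1 = {s0, s1, s2, s4}; fixed.
Sat(EF (halt ∨ done)) = {s0, s1, s2, s4}
AG (EF (halt ∨ done)): greatest fixpoint, start Z0 = {s0, s1, s2, s4}, keep only states in Sat with every successor in Z. Z1 = {s0, s1, s2}; fixed.
Sat(AG (EF (halt ∨ done))) = {s0, s1, s2}
Sat(EX (AG (EF (halt ∨ done)))) = {s : some successor in {s0, s1, s2}} = {s0, s1, s2, s4}

{s0, s1, s2, s4}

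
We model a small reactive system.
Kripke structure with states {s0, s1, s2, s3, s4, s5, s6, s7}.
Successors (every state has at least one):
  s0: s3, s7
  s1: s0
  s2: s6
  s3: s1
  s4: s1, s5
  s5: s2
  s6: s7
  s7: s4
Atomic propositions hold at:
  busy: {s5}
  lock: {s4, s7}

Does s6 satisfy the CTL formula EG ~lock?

No

Sat(~lock) = {s0, s1, s2, s3, s5, s6}
EG ~lock: greatest fixpoint, start Z0 = {s0, s1, s2, s3, s5, s6}, keep only states in Sat with some successor in Z. Z1 = {s0, s1, s2, s3, s5}; Z2 = {s0, s1, s3, s5}; Z3 = {s0, s1, s3}; fixed.
Sat(EG ~lock) = {s0, s1, s3}
s6 ∉ Sat(EG ~lock) = {s0, s1, s3}, so the formula does not hold at s6.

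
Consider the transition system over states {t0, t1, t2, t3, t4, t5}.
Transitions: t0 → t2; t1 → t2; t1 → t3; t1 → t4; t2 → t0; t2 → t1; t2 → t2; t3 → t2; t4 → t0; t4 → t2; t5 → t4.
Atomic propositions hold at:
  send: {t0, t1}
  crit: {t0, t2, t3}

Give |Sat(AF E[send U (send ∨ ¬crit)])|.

Sat(¬crit) = {t1, t4, t5}
Sat(send ∨ ¬crit) = {t0, t1, t4, t5}
E[send U (send ∨ ¬crit)]: least fixpoint, start Z0 = Sat((send ∨ ¬crit)) = {t0, t1, t4, t5}, add states in Sat(send) with some successor in Z. Already a fixed point.
Sat(E[send U (send ∨ ¬crit)]) = {t0, t1, t4, t5}
AF E[send U (send ∨ ¬crit)]: least fixpoint, start Z0 = {t0, t1, t4, t5}, add states with every successor in Z. Already a fixed point.
Sat(AF E[send U (send ∨ ¬crit)]) = {t0, t1, t4, t5}
|Sat(AF E[send U (send ∨ ¬crit)])| = |{t0, t1, t4, t5}| = 4.

4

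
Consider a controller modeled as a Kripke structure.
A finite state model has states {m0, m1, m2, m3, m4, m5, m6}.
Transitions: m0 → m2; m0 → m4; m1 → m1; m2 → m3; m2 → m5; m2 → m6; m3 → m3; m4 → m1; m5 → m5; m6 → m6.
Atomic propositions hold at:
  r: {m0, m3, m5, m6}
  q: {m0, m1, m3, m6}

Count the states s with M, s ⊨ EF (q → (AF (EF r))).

EF r: least fixpoint, start Z0 = {m0, m3, m5, m6}, add states with some successor in Z. Z1 = {m0, m2, m3, m5, m6}; fixed.
Sat(EF r) = {m0, m2, m3, m5, m6}
AF (EF r): least fixpoint, start Z0 = {m0, m2, m3, m5, m6}, add states with every successor in Z. Already a fixed point.
Sat(AF (EF r)) = {m0, m2, m3, m5, m6}
Sat(q → (AF (EF r))) = {m0, m2, m3, m4, m5, m6}
EF (q → (AF (EF r))): least fixpoint, start Z0 = {m0, m2, m3, m4, m5, m6}, add states with some successor in Z. Already a fixed point.
Sat(EF (q → (AF (EF r)))) = {m0, m2, m3, m4, m5, m6}
|Sat(EF (q → (AF (EF r))))| = |{m0, m2, m3, m4, m5, m6}| = 6.

6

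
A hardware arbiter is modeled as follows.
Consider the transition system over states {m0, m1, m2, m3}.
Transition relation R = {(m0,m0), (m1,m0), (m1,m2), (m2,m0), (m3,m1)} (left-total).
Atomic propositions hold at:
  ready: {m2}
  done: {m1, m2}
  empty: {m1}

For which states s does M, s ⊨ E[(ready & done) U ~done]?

{m0, m2, m3}

Sat(ready & done) = {m2}
Sat(~done) = {m0, m3}
E[(ready & done) U ~done]: least fixpoint, start Z0 = Sat(~done) = {m0, m3}, add states in Sat(ready & done) with some successor in Z. Z1 = {m0, m2, m3}; fixed.
Sat(E[(ready & done) U ~done]) = {m0, m2, m3}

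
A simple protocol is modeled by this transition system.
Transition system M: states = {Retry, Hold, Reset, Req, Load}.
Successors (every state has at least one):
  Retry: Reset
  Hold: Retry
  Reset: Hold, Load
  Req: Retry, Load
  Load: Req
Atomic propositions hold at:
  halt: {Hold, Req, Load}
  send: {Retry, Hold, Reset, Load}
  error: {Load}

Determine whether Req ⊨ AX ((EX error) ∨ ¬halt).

No

Sat(EX error) = {s : some successor in {Load}} = {Reset, Req}
Sat(¬halt) = {Retry, Reset}
Sat((EX error) ∨ ¬halt) = {Retry, Reset, Req}
Sat(AX ((EX error) ∨ ¬halt)) = {s : every successor in {Retry, Reset, Req}} = {Retry, Hold, Load}
Req ∉ Sat(AX ((EX error) ∨ ¬halt)) = {Retry, Hold, Load}, so the formula does not hold at Req.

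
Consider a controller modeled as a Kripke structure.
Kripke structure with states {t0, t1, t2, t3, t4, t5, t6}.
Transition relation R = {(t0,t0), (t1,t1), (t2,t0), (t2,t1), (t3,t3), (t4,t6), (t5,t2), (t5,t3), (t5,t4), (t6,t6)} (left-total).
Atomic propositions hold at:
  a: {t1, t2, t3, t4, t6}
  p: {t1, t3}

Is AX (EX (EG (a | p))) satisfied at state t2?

Sat(a | p) = {t1, t2, t3, t4, t6}
EG (a | p): greatest fixpoint, start Z0 = {t1, t2, t3, t4, t6}, keep only states in Sat with some successor in Z. Already a fixed point.
Sat(EG (a | p)) = {t1, t2, t3, t4, t6}
Sat(EX (EG (a | p))) = {s : some successor in {t1, t2, t3, t4, t6}} = {t1, t2, t3, t4, t5, t6}
Sat(AX (EX (EG (a | p)))) = {s : every successor in {t1, t2, t3, t4, t5, t6}} = {t1, t3, t4, t5, t6}
t2 ∉ Sat(AX (EX (EG (a | p)))) = {t1, t3, t4, t5, t6}, so the formula does not hold at t2.

No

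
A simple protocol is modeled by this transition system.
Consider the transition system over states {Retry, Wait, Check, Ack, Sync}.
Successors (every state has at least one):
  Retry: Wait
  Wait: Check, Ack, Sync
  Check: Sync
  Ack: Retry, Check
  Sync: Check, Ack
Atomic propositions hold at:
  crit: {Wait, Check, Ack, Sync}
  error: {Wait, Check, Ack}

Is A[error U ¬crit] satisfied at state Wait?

Sat(¬crit) = {Retry}
A[error U ¬crit]: least fixpoint, start Z0 = Sat(¬crit) = {Retry}, add states in Sat(error) with every successor in Z. Already a fixed point.
Sat(A[error U ¬crit]) = {Retry}
Wait ∉ Sat(A[error U ¬crit]) = {Retry}, so the formula does not hold at Wait.

No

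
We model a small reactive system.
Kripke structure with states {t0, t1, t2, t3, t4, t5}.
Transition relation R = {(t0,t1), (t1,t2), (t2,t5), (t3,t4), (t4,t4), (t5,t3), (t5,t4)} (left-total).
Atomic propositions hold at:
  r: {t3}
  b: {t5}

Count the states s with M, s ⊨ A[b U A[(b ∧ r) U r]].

Sat(b ∧ r) = ∅
A[(b ∧ r) U r]: least fixpoint, start Z0 = Sat(r) = {t3}, add states in Sat(b ∧ r) with every successor in Z. Already a fixed point.
Sat(A[(b ∧ r) U r]) = {t3}
A[b U A[(b ∧ r) U r]]: least fixpoint, start Z0 = Sat(A[(b ∧ r) U r]) = {t3}, add states in Sat(b) with every successor in Z. Already a fixed point.
Sat(A[b U A[(b ∧ r) U r]]) = {t3}
|Sat(A[b U A[(b ∧ r) U r]])| = |{t3}| = 1.

1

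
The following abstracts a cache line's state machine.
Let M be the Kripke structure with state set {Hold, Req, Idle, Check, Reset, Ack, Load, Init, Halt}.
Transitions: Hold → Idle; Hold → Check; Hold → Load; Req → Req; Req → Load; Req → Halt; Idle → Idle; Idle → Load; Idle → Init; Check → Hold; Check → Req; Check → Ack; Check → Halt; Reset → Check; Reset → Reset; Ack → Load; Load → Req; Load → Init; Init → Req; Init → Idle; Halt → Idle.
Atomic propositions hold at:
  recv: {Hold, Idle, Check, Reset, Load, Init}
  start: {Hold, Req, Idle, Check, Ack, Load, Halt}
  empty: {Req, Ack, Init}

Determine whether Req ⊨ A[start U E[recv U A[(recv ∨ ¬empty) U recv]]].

Sat(¬empty) = {Hold, Idle, Check, Reset, Load, Halt}
Sat(recv ∨ ¬empty) = {Hold, Idle, Check, Reset, Load, Init, Halt}
A[(recv ∨ ¬empty) U recv]: least fixpoint, start Z0 = Sat(recv) = {Hold, Idle, Check, Reset, Load, Init}, add states in Sat(recv ∨ ¬empty) with every successor in Z. Z1 = {Hold, Idle, Check, Reset, Load, Init, Halt}; fixed.
Sat(A[(recv ∨ ¬empty) U recv]) = {Hold, Idle, Check, Reset, Load, Init, Halt}
E[recv U A[(recv ∨ ¬empty) U recv]]: least fixpoint, start Z0 = Sat(A[(recv ∨ ¬empty) U recv]) = {Hold, Idle, Check, Reset, Load, Init, Halt}, add states in Sat(recv) with some successor in Z. Already a fixed point.
Sat(E[recv U A[(recv ∨ ¬empty) U recv]]) = {Hold, Idle, Check, Reset, Load, Init, Halt}
A[start U E[recv U A[(recv ∨ ¬empty) U recv]]]: least fixpoint, start Z0 = Sat(E[recv U A[(recv ∨ ¬empty) U recv]]) = {Hold, Idle, Check, Reset, Load, Init, Halt}, add states in Sat(start) with every successor in Z. Z1 = {Hold, Idle, Check, Reset, Ack, Load, Init, Halt}; fixed.
Sat(A[start U E[recv U A[(recv ∨ ¬empty) U recv]]]) = {Hold, Idle, Check, Reset, Ack, Load, Init, Halt}
Req ∉ Sat(A[start U E[recv U A[(recv ∨ ¬empty) U recv]]]) = {Hold, Idle, Check, Reset, Ack, Load, Init, Halt}, so the formula does not hold at Req.

No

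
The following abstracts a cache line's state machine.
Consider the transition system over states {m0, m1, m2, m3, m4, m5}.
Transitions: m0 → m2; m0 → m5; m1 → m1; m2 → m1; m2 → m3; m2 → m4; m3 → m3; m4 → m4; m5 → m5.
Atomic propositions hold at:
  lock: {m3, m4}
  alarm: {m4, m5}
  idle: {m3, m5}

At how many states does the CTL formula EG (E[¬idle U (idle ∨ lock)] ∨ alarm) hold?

Sat(¬idle) = {m0, m1, m2, m4}
Sat(idle ∨ lock) = {m3, m4, m5}
E[¬idle U (idle ∨ lock)]: least fixpoint, start Z0 = Sat((idle ∨ lock)) = {m3, m4, m5}, add states in Sat(¬idle) with some successor in Z. Z1 = {m0, m2, m3, m4, m5}; fixed.
Sat(E[¬idle U (idle ∨ lock)]) = {m0, m2, m3, m4, m5}
Sat(E[¬idle U (idle ∨ lock)] ∨ alarm) = {m0, m2, m3, m4, m5}
EG (E[¬idle U (idle ∨ lock)] ∨ alarm): greatest fixpoint, start Z0 = {m0, m2, m3, m4, m5}, keep only states in Sat with some successor in Z. Already a fixed point.
Sat(EG (E[¬idle U (idle ∨ lock)] ∨ alarm)) = {m0, m2, m3, m4, m5}
|Sat(EG (E[¬idle U (idle ∨ lock)] ∨ alarm))| = |{m0, m2, m3, m4, m5}| = 5.

5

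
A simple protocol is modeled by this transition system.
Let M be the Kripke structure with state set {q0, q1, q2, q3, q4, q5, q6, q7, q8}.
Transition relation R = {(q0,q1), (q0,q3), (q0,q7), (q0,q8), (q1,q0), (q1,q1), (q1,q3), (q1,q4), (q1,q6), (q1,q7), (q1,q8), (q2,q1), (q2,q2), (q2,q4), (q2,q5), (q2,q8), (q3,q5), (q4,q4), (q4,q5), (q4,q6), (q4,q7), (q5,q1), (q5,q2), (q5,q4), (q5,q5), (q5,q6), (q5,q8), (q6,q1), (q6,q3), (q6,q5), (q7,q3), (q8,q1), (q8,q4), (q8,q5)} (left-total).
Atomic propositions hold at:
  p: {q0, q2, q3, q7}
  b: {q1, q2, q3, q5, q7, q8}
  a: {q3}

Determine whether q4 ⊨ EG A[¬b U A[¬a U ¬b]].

Sat(¬b) = {q0, q4, q6}
Sat(¬a) = {q0, q1, q2, q4, q5, q6, q7, q8}
A[¬a U ¬b]: least fixpoint, start Z0 = Sat(¬b) = {q0, q4, q6}, add states in Sat(¬a) with every successor in Z. Already a fixed point.
Sat(A[¬a U ¬b]) = {q0, q4, q6}
A[¬b U A[¬a U ¬b]]: least fixpoint, start Z0 = Sat(A[¬a U ¬b]) = {q0, q4, q6}, add states in Sat(¬b) with every successor in Z. Already a fixed point.
Sat(A[¬b U A[¬a U ¬b]]) = {q0, q4, q6}
EG A[¬b U A[¬a U ¬b]]: greatest fixpoint, start Z0 = {q0, q4, q6}, keep only states in Sat with some successor in Z. Z1 = {q4}; fixed.
Sat(EG A[¬b U A[¬a U ¬b]]) = {q4}
q4 ∈ Sat(EG A[¬b U A[¬a U ¬b]]) = {q4}, so the formula holds at q4.

Yes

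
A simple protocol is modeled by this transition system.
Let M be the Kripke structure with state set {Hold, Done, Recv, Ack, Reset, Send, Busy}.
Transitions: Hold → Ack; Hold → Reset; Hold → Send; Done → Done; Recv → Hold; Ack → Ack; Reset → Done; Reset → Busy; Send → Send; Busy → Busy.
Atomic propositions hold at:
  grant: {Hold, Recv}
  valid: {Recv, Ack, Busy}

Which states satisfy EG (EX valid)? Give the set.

{Hold, Ack, Reset, Busy}

Sat(EX valid) = {s : some successor in {Recv, Ack, Busy}} = {Hold, Ack, Reset, Busy}
EG (EX valid): greatest fixpoint, start Z0 = {Hold, Ack, Reset, Busy}, keep only states in Sat with some successor in Z. Already a fixed point.
Sat(EG (EX valid)) = {Hold, Ack, Reset, Busy}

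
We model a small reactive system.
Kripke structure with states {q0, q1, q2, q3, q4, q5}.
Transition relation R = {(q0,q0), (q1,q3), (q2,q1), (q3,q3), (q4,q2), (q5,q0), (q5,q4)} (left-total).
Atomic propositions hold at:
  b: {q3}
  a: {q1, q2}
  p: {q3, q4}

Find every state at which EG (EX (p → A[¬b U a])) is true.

Sat(¬b) = {q0, q1, q2, q4, q5}
A[¬b U a]: least fixpoint, start Z0 = Sat(a) = {q1, q2}, add states in Sat(¬b) with every successor in Z. Z1 = {q1, q2, q4}; fixed.
Sat(A[¬b U a]) = {q1, q2, q4}
Sat(p → A[¬b U a]) = {q0, q1, q2, q4, q5}
Sat(EX (p → A[¬b U a])) = {s : some successor in {q0, q1, q2, q4, q5}} = {q0, q2, q4, q5}
EG (EX (p → A[¬b U a])): greatest fixpoint, start Z0 = {q0, q2, q4, q5}, keep only states in Sat with some successor in Z. Z1 = {q0, q4, q5}; Z2 = {q0, q5}; fixed.
Sat(EG (EX (p → A[¬b U a]))) = {q0, q5}

{q0, q5}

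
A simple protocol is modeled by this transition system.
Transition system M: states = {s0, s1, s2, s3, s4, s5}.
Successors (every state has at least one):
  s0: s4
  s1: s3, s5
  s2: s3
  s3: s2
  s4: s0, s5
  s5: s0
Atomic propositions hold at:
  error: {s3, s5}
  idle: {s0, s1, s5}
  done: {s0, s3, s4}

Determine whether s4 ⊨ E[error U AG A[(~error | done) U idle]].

Yes

Sat(~error) = {s0, s1, s2, s4}
Sat(~error | done) = {s0, s1, s2, s3, s4}
A[(~error | done) U idle]: least fixpoint, start Z0 = Sat(idle) = {s0, s1, s5}, add states in Sat(~error | done) with every successor in Z. Z1 = {s0, s1, s4, s5}; fixed.
Sat(A[(~error | done) U idle]) = {s0, s1, s4, s5}
AG A[(~error | done) U idle]: greatest fixpoint, start Z0 = {s0, s1, s4, s5}, keep only states in Sat with every successor in Z. Z1 = {s0, s4, s5}; fixed.
Sat(AG A[(~error | done) U idle]) = {s0, s4, s5}
E[error U AG A[(~error | done) U idle]]: least fixpoint, start Z0 = Sat(AG A[(~error | done) U idle]) = {s0, s4, s5}, add states in Sat(error) with some successor in Z. Already a fixed point.
Sat(E[error U AG A[(~error | done) U idle]]) = {s0, s4, s5}
s4 ∈ Sat(E[error U AG A[(~error | done) U idle]]) = {s0, s4, s5}, so the formula holds at s4.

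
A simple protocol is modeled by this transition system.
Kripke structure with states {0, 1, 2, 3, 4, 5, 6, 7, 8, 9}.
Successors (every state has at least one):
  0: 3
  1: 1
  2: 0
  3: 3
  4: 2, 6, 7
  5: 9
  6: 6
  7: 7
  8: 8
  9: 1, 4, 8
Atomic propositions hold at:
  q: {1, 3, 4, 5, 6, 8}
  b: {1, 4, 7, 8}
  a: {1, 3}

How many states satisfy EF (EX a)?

7

Sat(EX a) = {s : some successor in {1, 3}} = {0, 1, 3, 9}
EF (EX a): least fixpoint, start Z0 = {0, 1, 3, 9}, add states with some successor in Z. Z1 = {0, 1, 2, 3, 5, 9}; Z2 = {0, 1, 2, 3, 4, 5, 9}; fixed.
Sat(EF (EX a)) = {0, 1, 2, 3, 4, 5, 9}
|Sat(EF (EX a))| = |{0, 1, 2, 3, 4, 5, 9}| = 7.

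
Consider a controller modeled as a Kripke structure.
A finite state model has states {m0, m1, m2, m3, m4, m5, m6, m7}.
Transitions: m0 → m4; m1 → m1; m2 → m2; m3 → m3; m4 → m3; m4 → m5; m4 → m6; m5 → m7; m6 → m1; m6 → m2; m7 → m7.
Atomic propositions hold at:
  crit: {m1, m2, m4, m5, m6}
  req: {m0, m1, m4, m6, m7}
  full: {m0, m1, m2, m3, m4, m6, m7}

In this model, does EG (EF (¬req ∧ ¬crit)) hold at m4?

Sat(¬req) = {m2, m3, m5}
Sat(¬crit) = {m0, m3, m7}
Sat(¬req ∧ ¬crit) = {m3}
EF (¬req ∧ ¬crit): least fixpoint, start Z0 = {m3}, add states with some successor in Z. Z1 = {m3, m4}; Z2 = {m0, m3, m4}; fixed.
Sat(EF (¬req ∧ ¬crit)) = {m0, m3, m4}
EG (EF (¬req ∧ ¬crit)): greatest fixpoint, start Z0 = {m0, m3, m4}, keep only states in Sat with some successor in Z. Already a fixed point.
Sat(EG (EF (¬req ∧ ¬crit))) = {m0, m3, m4}
m4 ∈ Sat(EG (EF (¬req ∧ ¬crit))) = {m0, m3, m4}, so the formula holds at m4.

Yes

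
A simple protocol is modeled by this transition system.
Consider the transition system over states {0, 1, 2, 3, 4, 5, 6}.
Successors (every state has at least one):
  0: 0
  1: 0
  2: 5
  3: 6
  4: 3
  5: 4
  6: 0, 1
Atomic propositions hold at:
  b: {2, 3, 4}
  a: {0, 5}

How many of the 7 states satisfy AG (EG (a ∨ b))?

1

Sat(a ∨ b) = {0, 2, 3, 4, 5}
EG (a ∨ b): greatest fixpoint, start Z0 = {0, 2, 3, 4, 5}, keep only states in Sat with some successor in Z. Z1 = {0, 2, 4, 5}; Z2 = {0, 2, 5}; Z3 = {0, 2}; Z4 = {0}; fixed.
Sat(EG (a ∨ b)) = {0}
AG (EG (a ∨ b)): greatest fixpoint, start Z0 = {0}, keep only states in Sat with every successor in Z. Already a fixed point.
Sat(AG (EG (a ∨ b))) = {0}
|Sat(AG (EG (a ∨ b)))| = |{0}| = 1.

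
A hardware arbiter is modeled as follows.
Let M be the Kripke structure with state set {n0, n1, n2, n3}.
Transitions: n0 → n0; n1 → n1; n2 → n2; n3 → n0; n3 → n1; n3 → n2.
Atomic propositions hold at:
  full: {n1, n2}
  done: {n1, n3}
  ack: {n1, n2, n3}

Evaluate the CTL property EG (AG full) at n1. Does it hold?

AG full: greatest fixpoint, start Z0 = {n1, n2}, keep only states in Sat with every successor in Z. Already a fixed point.
Sat(AG full) = {n1, n2}
EG (AG full): greatest fixpoint, start Z0 = {n1, n2}, keep only states in Sat with some successor in Z. Already a fixed point.
Sat(EG (AG full)) = {n1, n2}
n1 ∈ Sat(EG (AG full)) = {n1, n2}, so the formula holds at n1.

Yes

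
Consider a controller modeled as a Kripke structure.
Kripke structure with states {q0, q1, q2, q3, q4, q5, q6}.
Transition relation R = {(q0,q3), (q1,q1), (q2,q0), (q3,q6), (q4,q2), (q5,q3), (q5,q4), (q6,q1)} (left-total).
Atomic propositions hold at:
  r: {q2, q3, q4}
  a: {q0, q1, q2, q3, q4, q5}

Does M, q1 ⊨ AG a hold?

Yes

AG a: greatest fixpoint, start Z0 = {q0, q1, q2, q3, q4, q5}, keep only states in Sat with every successor in Z. Z1 = {q0, q1, q2, q4, q5}; Z2 = {q1, q2, q4}; Z3 = {q1, q4}; Z4 = {q1}; fixed.
Sat(AG a) = {q1}
q1 ∈ Sat(AG a) = {q1}, so the formula holds at q1.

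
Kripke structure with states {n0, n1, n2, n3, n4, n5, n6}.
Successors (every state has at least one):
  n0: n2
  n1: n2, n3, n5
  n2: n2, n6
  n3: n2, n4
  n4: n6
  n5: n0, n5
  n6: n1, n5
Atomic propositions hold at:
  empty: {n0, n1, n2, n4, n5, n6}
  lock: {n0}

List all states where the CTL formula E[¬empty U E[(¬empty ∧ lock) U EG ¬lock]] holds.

{n1, n2, n3, n4, n5, n6}

Sat(¬empty) = {n3}
Sat(¬empty ∧ lock) = ∅
Sat(¬lock) = {n1, n2, n3, n4, n5, n6}
EG ¬lock: greatest fixpoint, start Z0 = {n1, n2, n3, n4, n5, n6}, keep only states in Sat with some successor in Z. Already a fixed point.
Sat(EG ¬lock) = {n1, n2, n3, n4, n5, n6}
E[(¬empty ∧ lock) U EG ¬lock]: least fixpoint, start Z0 = Sat(EG ¬lock) = {n1, n2, n3, n4, n5, n6}, add states in Sat(¬empty ∧ lock) with some successor in Z. Already a fixed point.
Sat(E[(¬empty ∧ lock) U EG ¬lock]) = {n1, n2, n3, n4, n5, n6}
E[¬empty U E[(¬empty ∧ lock) U EG ¬lock]]: least fixpoint, start Z0 = Sat(E[(¬empty ∧ lock) U EG ¬lock]) = {n1, n2, n3, n4, n5, n6}, add states in Sat(¬empty) with some successor in Z. Already a fixed point.
Sat(E[¬empty U E[(¬empty ∧ lock) U EG ¬lock]]) = {n1, n2, n3, n4, n5, n6}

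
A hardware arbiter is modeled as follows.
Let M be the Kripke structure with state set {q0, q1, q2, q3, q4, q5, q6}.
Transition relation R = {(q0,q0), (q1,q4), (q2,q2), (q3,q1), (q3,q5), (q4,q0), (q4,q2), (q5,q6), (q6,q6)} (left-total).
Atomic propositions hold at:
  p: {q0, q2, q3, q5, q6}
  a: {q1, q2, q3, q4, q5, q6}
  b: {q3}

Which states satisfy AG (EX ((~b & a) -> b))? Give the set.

Sat(~b) = {q0, q1, q2, q4, q5, q6}
Sat(~b & a) = {q1, q2, q4, q5, q6}
Sat((~b & a) -> b) = {q0, q3}
Sat(EX ((~b & a) -> b)) = {s : some successor in {q0, q3}} = {q0, q4}
AG (EX ((~b & a) -> b)): greatest fixpoint, start Z0 = {q0, q4}, keep only states in Sat with every successor in Z. Z1 = {q0}; fixed.
Sat(AG (EX ((~b & a) -> b))) = {q0}

{q0}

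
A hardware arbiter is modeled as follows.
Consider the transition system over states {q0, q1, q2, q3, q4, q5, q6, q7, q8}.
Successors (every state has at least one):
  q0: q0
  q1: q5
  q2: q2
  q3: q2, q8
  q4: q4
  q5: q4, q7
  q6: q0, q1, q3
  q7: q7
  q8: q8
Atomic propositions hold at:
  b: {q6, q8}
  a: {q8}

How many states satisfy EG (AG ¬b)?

Sat(¬b) = {q0, q1, q2, q3, q4, q5, q7}
AG ¬b: greatest fixpoint, start Z0 = {q0, q1, q2, q3, q4, q5, q7}, keep only states in Sat with every successor in Z. Z1 = {q0, q1, q2, q4, q5, q7}; fixed.
Sat(AG ¬b) = {q0, q1, q2, q4, q5, q7}
EG (AG ¬b): greatest fixpoint, start Z0 = {q0, q1, q2, q4, q5, q7}, keep only states in Sat with some successor in Z. Already a fixed point.
Sat(EG (AG ¬b)) = {q0, q1, q2, q4, q5, q7}
|Sat(EG (AG ¬b))| = |{q0, q1, q2, q4, q5, q7}| = 6.

6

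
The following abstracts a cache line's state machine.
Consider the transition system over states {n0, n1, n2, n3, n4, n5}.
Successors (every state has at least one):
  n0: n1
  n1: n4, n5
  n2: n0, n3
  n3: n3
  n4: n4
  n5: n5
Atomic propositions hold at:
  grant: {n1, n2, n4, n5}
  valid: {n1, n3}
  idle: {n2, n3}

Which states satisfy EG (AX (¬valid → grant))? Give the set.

{n0, n1, n3, n4, n5}

Sat(¬valid) = {n0, n2, n4, n5}
Sat(¬valid → grant) = {n1, n2, n3, n4, n5}
Sat(AX (¬valid → grant)) = {s : every successor in {n1, n2, n3, n4, n5}} = {n0, n1, n3, n4, n5}
EG (AX (¬valid → grant)): greatest fixpoint, start Z0 = {n0, n1, n3, n4, n5}, keep only states in Sat with some successor in Z. Already a fixed point.
Sat(EG (AX (¬valid → grant))) = {n0, n1, n3, n4, n5}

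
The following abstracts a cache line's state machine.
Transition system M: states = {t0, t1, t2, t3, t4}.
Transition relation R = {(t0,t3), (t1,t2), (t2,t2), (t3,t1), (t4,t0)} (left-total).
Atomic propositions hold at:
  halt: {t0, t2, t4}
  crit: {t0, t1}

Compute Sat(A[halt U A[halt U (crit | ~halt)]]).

Sat(~halt) = {t1, t3}
Sat(crit | ~halt) = {t0, t1, t3}
A[halt U (crit | ~halt)]: least fixpoint, start Z0 = Sat((crit | ~halt)) = {t0, t1, t3}, add states in Sat(halt) with every successor in Z. Z1 = {t0, t1, t3, t4}; fixed.
Sat(A[halt U (crit | ~halt)]) = {t0, t1, t3, t4}
A[halt U A[halt U (crit | ~halt)]]: least fixpoint, start Z0 = Sat(A[halt U (crit | ~halt)]) = {t0, t1, t3, t4}, add states in Sat(halt) with every successor in Z. Already a fixed point.
Sat(A[halt U A[halt U (crit | ~halt)]]) = {t0, t1, t3, t4}

{t0, t1, t3, t4}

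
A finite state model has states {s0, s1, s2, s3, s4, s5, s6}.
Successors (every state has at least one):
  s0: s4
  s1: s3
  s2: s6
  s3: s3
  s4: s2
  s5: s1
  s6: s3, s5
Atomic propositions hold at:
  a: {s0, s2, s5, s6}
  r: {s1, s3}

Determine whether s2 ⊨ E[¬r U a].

Sat(¬r) = {s0, s2, s4, s5, s6}
E[¬r U a]: least fixpoint, start Z0 = Sat(a) = {s0, s2, s5, s6}, add states in Sat(¬r) with some successor in Z. Z1 = {s0, s2, s4, s5, s6}; fixed.
Sat(E[¬r U a]) = {s0, s2, s4, s5, s6}
s2 ∈ Sat(E[¬r U a]) = {s0, s2, s4, s5, s6}, so the formula holds at s2.

Yes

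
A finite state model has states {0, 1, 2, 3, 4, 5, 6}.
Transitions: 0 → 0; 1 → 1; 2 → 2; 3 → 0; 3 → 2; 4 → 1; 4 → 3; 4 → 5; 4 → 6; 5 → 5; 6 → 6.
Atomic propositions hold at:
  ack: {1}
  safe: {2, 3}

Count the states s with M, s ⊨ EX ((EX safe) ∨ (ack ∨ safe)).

4

Sat(EX safe) = {s : some successor in {2, 3}} = {2, 3, 4}
Sat(ack ∨ safe) = {1, 2, 3}
Sat((EX safe) ∨ (ack ∨ safe)) = {1, 2, 3, 4}
Sat(EX ((EX safe) ∨ (ack ∨ safe))) = {s : some successor in {1, 2, 3, 4}} = {1, 2, 3, 4}
|Sat(EX ((EX safe) ∨ (ack ∨ safe)))| = |{1, 2, 3, 4}| = 4.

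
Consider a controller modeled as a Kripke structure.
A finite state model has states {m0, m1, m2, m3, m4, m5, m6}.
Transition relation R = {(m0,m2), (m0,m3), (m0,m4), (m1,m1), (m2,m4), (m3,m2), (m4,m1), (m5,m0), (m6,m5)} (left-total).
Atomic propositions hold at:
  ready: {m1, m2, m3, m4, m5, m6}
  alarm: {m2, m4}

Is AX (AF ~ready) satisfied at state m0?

Sat(~ready) = {m0}
AF ~ready: least fixpoint, start Z0 = {m0}, add states with every successor in Z. Z1 = {m0, m5}; Z2 = {m0, m5, m6}; fixed.
Sat(AF ~ready) = {m0, m5, m6}
Sat(AX (AF ~ready)) = {s : every successor in {m0, m5, m6}} = {m5, m6}
m0 ∉ Sat(AX (AF ~ready)) = {m5, m6}, so the formula does not hold at m0.

No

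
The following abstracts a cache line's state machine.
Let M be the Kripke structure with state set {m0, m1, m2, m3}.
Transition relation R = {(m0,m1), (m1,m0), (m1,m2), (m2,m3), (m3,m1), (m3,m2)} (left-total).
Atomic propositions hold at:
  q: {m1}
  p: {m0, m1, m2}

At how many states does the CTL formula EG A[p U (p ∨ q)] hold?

Sat(p ∨ q) = {m0, m1, m2}
A[p U (p ∨ q)]: least fixpoint, start Z0 = Sat((p ∨ q)) = {m0, m1, m2}, add states in Sat(p) with every successor in Z. Already a fixed point.
Sat(A[p U (p ∨ q)]) = {m0, m1, m2}
EG A[p U (p ∨ q)]: greatest fixpoint, start Z0 = {m0, m1, m2}, keep only states in Sat with some successor in Z. Z1 = {m0, m1}; fixed.
Sat(EG A[p U (p ∨ q)]) = {m0, m1}
|Sat(EG A[p U (p ∨ q)])| = |{m0, m1}| = 2.

2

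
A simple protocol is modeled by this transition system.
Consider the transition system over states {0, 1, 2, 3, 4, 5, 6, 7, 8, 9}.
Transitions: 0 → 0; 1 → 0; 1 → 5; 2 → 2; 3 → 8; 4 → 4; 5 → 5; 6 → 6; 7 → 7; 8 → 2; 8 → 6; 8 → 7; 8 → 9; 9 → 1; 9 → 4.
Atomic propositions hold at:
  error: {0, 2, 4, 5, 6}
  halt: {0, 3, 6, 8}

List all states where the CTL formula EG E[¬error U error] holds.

{0, 1, 2, 3, 4, 5, 6, 8, 9}

Sat(¬error) = {1, 3, 7, 8, 9}
E[¬error U error]: least fixpoint, start Z0 = Sat(error) = {0, 2, 4, 5, 6}, add states in Sat(¬error) with some successor in Z. Z1 = {0, 1, 2, 4, 5, 6, 8, 9}; Z2 = {0, 1, 2, 3, 4, 5, 6, 8, 9}; fixed.
Sat(E[¬error U error]) = {0, 1, 2, 3, 4, 5, 6, 8, 9}
EG E[¬error U error]: greatest fixpoint, start Z0 = {0, 1, 2, 3, 4, 5, 6, 8, 9}, keep only states in Sat with some successor in Z. Already a fixed point.
Sat(EG E[¬error U error]) = {0, 1, 2, 3, 4, 5, 6, 8, 9}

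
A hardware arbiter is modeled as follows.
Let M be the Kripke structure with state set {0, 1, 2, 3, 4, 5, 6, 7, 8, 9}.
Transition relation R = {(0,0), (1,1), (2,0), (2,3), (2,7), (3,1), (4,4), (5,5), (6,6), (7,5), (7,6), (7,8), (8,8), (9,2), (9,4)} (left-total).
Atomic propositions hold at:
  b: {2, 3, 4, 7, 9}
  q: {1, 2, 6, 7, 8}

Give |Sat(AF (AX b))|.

Sat(AX b) = {s : every successor in {2, 3, 4, 7, 9}} = {4, 9}
AF (AX b): least fixpoint, start Z0 = {4, 9}, add states with every successor in Z. Already a fixed point.
Sat(AF (AX b)) = {4, 9}
|Sat(AF (AX b))| = |{4, 9}| = 2.

2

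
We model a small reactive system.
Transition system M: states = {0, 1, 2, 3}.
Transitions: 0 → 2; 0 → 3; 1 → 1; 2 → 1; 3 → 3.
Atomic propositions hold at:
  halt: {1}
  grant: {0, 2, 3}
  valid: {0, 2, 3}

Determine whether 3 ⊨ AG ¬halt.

Yes

Sat(¬halt) = {0, 2, 3}
AG ¬halt: greatest fixpoint, start Z0 = {0, 2, 3}, keep only states in Sat with every successor in Z. Z1 = {0, 3}; Z2 = {3}; fixed.
Sat(AG ¬halt) = {3}
3 ∈ Sat(AG ¬halt) = {3}, so the formula holds at 3.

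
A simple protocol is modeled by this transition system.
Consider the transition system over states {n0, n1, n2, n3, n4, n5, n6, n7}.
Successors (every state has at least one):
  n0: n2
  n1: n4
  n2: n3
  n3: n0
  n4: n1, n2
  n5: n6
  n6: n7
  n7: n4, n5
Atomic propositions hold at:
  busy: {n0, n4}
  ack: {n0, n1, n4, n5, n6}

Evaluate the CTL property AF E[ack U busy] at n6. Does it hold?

E[ack U busy]: least fixpoint, start Z0 = Sat(busy) = {n0, n4}, add states in Sat(ack) with some successor in Z. Z1 = {n0, n1, n4}; fixed.
Sat(E[ack U busy]) = {n0, n1, n4}
AF E[ack U busy]: least fixpoint, start Z0 = {n0, n1, n4}, add states with every successor in Z. Z1 = {n0, n1, n3, n4}; Z2 = {n0, n1, n2, n3, n4}; fixed.
Sat(AF E[ack U busy]) = {n0, n1, n2, n3, n4}
n6 ∉ Sat(AF E[ack U busy]) = {n0, n1, n2, n3, n4}, so the formula does not hold at n6.

No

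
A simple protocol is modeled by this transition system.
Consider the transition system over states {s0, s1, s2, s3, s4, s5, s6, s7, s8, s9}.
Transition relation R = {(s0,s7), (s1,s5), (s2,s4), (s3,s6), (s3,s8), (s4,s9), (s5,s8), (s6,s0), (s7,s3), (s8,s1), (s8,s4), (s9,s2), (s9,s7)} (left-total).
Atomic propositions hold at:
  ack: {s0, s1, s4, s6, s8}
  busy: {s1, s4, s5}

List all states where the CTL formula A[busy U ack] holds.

A[busy U ack]: least fixpoint, start Z0 = Sat(ack) = {s0, s1, s4, s6, s8}, add states in Sat(busy) with every successor in Z. Z1 = {s0, s1, s4, s5, s6, s8}; fixed.
Sat(A[busy U ack]) = {s0, s1, s4, s5, s6, s8}

{s0, s1, s4, s5, s6, s8}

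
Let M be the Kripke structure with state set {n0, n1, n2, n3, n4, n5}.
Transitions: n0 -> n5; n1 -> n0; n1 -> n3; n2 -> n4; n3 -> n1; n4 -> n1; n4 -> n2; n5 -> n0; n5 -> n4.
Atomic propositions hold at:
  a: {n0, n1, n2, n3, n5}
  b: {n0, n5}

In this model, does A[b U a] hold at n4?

No

A[b U a]: least fixpoint, start Z0 = Sat(a) = {n0, n1, n2, n3, n5}, add states in Sat(b) with every successor in Z. Already a fixed point.
Sat(A[b U a]) = {n0, n1, n2, n3, n5}
n4 ∉ Sat(A[b U a]) = {n0, n1, n2, n3, n5}, so the formula does not hold at n4.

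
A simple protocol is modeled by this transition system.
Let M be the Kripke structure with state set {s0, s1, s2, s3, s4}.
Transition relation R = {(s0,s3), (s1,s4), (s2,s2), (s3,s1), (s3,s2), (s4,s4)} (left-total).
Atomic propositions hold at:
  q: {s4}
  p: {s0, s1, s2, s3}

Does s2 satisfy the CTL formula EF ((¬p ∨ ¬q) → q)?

No

Sat(¬p) = {s4}
Sat(¬q) = {s0, s1, s2, s3}
Sat(¬p ∨ ¬q) = {s0, s1, s2, s3, s4}
Sat((¬p ∨ ¬q) → q) = {s4}
EF ((¬p ∨ ¬q) → q): least fixpoint, start Z0 = {s4}, add states with some successor in Z. Z1 = {s1, s4}; Z2 = {s1, s3, s4}; Z3 = {s0, s1, s3, s4}; fixed.
Sat(EF ((¬p ∨ ¬q) → q)) = {s0, s1, s3, s4}
s2 ∉ Sat(EF ((¬p ∨ ¬q) → q)) = {s0, s1, s3, s4}, so the formula does not hold at s2.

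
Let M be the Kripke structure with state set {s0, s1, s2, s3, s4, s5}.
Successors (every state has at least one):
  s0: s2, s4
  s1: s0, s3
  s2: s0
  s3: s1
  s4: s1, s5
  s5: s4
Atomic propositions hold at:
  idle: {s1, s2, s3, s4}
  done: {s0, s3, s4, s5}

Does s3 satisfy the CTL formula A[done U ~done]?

Yes

Sat(~done) = {s1, s2}
A[done U ~done]: least fixpoint, start Z0 = Sat(~done) = {s1, s2}, add states in Sat(done) with every successor in Z. Z1 = {s1, s2, s3}; fixed.
Sat(A[done U ~done]) = {s1, s2, s3}
s3 ∈ Sat(A[done U ~done]) = {s1, s2, s3}, so the formula holds at s3.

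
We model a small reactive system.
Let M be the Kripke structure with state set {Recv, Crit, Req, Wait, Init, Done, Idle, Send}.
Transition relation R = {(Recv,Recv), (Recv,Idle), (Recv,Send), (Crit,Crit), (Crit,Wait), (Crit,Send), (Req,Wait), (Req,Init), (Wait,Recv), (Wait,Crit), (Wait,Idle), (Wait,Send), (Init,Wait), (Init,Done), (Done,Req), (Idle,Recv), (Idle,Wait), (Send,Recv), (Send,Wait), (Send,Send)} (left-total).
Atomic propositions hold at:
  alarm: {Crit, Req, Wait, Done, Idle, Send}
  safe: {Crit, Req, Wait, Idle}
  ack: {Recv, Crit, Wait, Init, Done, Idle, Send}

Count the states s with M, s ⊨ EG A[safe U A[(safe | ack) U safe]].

6

Sat(safe | ack) = {Recv, Crit, Req, Wait, Init, Done, Idle, Send}
A[(safe | ack) U safe]: least fixpoint, start Z0 = Sat(safe) = {Crit, Req, Wait, Idle}, add states in Sat(safe | ack) with every successor in Z. Z1 = {Crit, Req, Wait, Done, Idle}; Z2 = {Crit, Req, Wait, Init, Done, Idle}; fixed.
Sat(A[(safe | ack) U safe]) = {Crit, Req, Wait, Init, Done, Idle}
A[safe U A[(safe | ack) U safe]]: least fixpoint, start Z0 = Sat(A[(safe | ack) U safe]) = {Crit, Req, Wait, Init, Done, Idle}, add states in Sat(safe) with every successor in Z. Already a fixed point.
Sat(A[safe U A[(safe | ack) U safe]]) = {Crit, Req, Wait, Init, Done, Idle}
EG A[safe U A[(safe | ack) U safe]]: greatest fixpoint, start Z0 = {Crit, Req, Wait, Init, Done, Idle}, keep only states in Sat with some successor in Z. Already a fixed point.
Sat(EG A[safe U A[(safe | ack) U safe]]) = {Crit, Req, Wait, Init, Done, Idle}
|Sat(EG A[safe U A[(safe | ack) U safe]])| = |{Crit, Req, Wait, Init, Done, Idle}| = 6.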